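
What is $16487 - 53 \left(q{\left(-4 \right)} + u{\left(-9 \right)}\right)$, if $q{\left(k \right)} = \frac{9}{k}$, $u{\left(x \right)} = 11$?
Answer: $\frac{64093}{4} \approx 16023.0$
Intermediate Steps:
$16487 - 53 \left(q{\left(-4 \right)} + u{\left(-9 \right)}\right) = 16487 - 53 \left(\frac{9}{-4} + 11\right) = 16487 - 53 \left(9 \left(- \frac{1}{4}\right) + 11\right) = 16487 - 53 \left(- \frac{9}{4} + 11\right) = 16487 - 53 \cdot \frac{35}{4} = 16487 - \frac{1855}{4} = \frac{64093}{4}$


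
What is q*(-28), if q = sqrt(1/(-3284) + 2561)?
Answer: -14*sqrt(6904875183)/821 ≈ -1417.0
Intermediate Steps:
q = sqrt(6904875183)/1642 (q = sqrt(-1/3284 + 2561) = sqrt(8410323/3284) = sqrt(6904875183)/1642 ≈ 50.606)
q*(-28) = (sqrt(6904875183)/1642)*(-28) = -14*sqrt(6904875183)/821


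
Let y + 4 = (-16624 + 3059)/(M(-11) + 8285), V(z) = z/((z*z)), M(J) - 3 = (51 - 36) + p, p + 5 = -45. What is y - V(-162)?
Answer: -837469/148554 ≈ -5.6375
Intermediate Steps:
p = -50 (p = -5 - 45 = -50)
M(J) = -32 (M(J) = 3 + ((51 - 36) - 50) = 3 + (15 - 50) = 3 - 35 = -32)
V(z) = 1/z (V(z) = z/(z**2) = z/z**2 = 1/z)
y = -46577/8253 (y = -4 + (-16624 + 3059)/(-32 + 8285) = -4 - 13565/8253 = -46577/8253 ≈ -5.6436)
y - V(-162) = -46577/8253 - 1/(-162) = -46577/8253 - 1*(-1/162) = -46577/8253 + 1/162 = -837469/148554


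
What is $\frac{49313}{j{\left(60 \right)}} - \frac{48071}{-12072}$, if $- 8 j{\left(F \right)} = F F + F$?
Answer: $- \frac{127403123}{1227320} \approx -103.81$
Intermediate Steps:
$j{\left(F \right)} = - \frac{F}{8} - \frac{F^{2}}{8}$ ($j{\left(F \right)} = - \frac{F F + F}{8} = - \frac{F^{2} + F}{8} = - \frac{F + F^{2}}{8} = - \frac{F}{8} - \frac{F^{2}}{8}$)
$\frac{49313}{j{\left(60 \right)}} - \frac{48071}{-12072} = \frac{49313}{\left(- \frac{1}{8}\right) 60 \left(1 + 60\right)} - \frac{48071}{-12072} = \frac{49313}{\left(- \frac{1}{8}\right) 60 \cdot 61} - - \frac{48071}{12072} = \frac{49313}{- \frac{915}{2}} + \frac{48071}{12072} = 49313 \left(- \frac{2}{915}\right) + \frac{48071}{12072} = - \frac{98626}{915} + \frac{48071}{12072} = - \frac{127403123}{1227320}$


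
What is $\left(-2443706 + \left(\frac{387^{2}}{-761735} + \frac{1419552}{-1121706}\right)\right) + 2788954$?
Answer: $\frac{16388521713569947}{47469039995} \approx 3.4525 \cdot 10^{5}$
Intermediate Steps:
$\left(-2443706 + \left(\frac{387^{2}}{-761735} + \frac{1419552}{-1121706}\right)\right) + 2788954 = \left(-2443706 + \left(149769 \left(- \frac{1}{761735}\right) + 1419552 \left(- \frac{1}{1121706}\right)\right)\right) + 2788954 = \left(-2443706 - \frac{69406623813}{47469039995}\right) + 2788954 = - \frac{116000447256645283}{47469039995} + 2788954 = \frac{16388521713569947}{47469039995}$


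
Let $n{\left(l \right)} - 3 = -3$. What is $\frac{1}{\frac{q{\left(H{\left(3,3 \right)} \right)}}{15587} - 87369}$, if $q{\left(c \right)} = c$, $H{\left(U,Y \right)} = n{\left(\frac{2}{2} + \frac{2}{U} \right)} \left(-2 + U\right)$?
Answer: $- \frac{1}{87369} \approx -1.1446 \cdot 10^{-5}$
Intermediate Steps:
$n{\left(l \right)} = 0$ ($n{\left(l \right)} = 3 - 3 = 0$)
$H{\left(U,Y \right)} = 0$ ($H{\left(U,Y \right)} = 0 \left(-2 + U\right) = 0$)
$\frac{1}{\frac{q{\left(H{\left(3,3 \right)} \right)}}{15587} - 87369} = \frac{1}{\frac{0}{15587} - 87369} = \frac{1}{0 \cdot \frac{1}{15587} - 87369} = \frac{1}{0 - 87369} = \frac{1}{-87369} = - \frac{1}{87369}$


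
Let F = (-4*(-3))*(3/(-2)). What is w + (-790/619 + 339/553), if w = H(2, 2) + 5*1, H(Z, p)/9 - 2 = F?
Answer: -47807702/342307 ≈ -139.66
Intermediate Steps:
F = -18 (F = 12*(3*(-½)) = 12*(-3/2) = -18)
H(Z, p) = -144 (H(Z, p) = 18 + 9*(-18) = 18 - 162 = -144)
w = -139 (w = -144 + 5*1 = -144 + 5 = -139)
w + (-790/619 + 339/553) = -139 + (-790/619 + 339/553) = -139 - 227029/342307 = -47807702/342307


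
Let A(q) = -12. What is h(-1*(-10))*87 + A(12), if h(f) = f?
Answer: 858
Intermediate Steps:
h(-1*(-10))*87 + A(12) = -1*(-10)*87 - 12 = 10*87 - 12 = 870 - 12 = 858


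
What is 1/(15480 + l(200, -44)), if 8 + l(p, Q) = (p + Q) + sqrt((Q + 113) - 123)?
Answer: 7814/122117219 - 3*I*sqrt(6)/244234438 ≈ 6.3988e-5 - 3.0088e-8*I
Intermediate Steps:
l(p, Q) = -8 + Q + p + sqrt(-10 + Q) (l(p, Q) = -8 + ((p + Q) + sqrt((Q + 113) - 123)) = -8 + ((Q + p) + sqrt((113 + Q) - 123)) = -8 + ((Q + p) + sqrt(-10 + Q)) = -8 + (Q + p + sqrt(-10 + Q)) = -8 + Q + p + sqrt(-10 + Q))
1/(15480 + l(200, -44)) = 1/(15480 + (-8 - 44 + 200 + sqrt(-10 - 44))) = 1/(15480 + (-8 - 44 + 200 + sqrt(-54))) = 1/(15480 + (-8 - 44 + 200 + 3*I*sqrt(6))) = 1/(15480 + (148 + 3*I*sqrt(6))) = 1/(15628 + 3*I*sqrt(6))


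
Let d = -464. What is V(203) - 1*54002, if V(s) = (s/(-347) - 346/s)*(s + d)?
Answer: -129719419/2429 ≈ -53404.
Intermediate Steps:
V(s) = (-464 + s)*(-346/s - s/347) (V(s) = (s/(-347) - 346/s)*(s - 464) = (s*(-1/347) - 346/s)*(-464 + s) = (-s/347 - 346/s)*(-464 + s) = (-346/s - s/347)*(-464 + s) = (-464 + s)*(-346/s - s/347))
V(203) - 1*54002 = (1/347)*(55708768 - 1*203*(120062 + 203² - 464*203))/203 - 1*54002 = (1/347)*(1/203)*(55708768 - 1*203*(120062 + 41209 - 94192)) - 54002 = (1/347)*(1/203)*(55708768 - 1*203*67079) - 54002 = (1/347)*(1/203)*(55708768 - 13617037) - 54002 = (1/347)*(1/203)*42091731 - 54002 = 1451439/2429 - 54002 = -129719419/2429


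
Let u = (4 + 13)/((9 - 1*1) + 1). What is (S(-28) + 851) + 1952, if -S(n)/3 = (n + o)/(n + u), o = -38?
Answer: 656923/235 ≈ 2795.4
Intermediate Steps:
u = 17/9 (u = 17/((9 - 1) + 1) = 17/(8 + 1) = 17/9 ≈ 1.8889)
S(n) = -3*(-38 + n)/(17/9 + n) (S(n) = -3*(n - 38)/(n + 17/9) = -3*(-38 + n)/(17/9 + n))
(S(-28) + 851) + 1952 = (27*(38 - 1*(-28))/(17 + 9*(-28)) + 851) + 1952 = (27*(38 + 28)/(17 - 252) + 851) + 1952 = (27*66/(-235) + 851) + 1952 = (27*(-1/235)*66 + 851) + 1952 = (-1782/235 + 851) + 1952 = 198203/235 + 1952 = 656923/235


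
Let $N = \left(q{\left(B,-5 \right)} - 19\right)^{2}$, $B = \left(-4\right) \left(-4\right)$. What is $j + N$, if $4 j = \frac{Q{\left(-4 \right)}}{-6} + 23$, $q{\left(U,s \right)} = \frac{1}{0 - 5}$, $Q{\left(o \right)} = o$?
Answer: $\frac{112367}{300} \approx 374.56$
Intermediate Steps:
$B = 16$
$q{\left(U,s \right)} = - \frac{1}{5}$ ($q{\left(U,s \right)} = \frac{1}{-5} = - \frac{1}{5}$)
$N = \frac{9216}{25}$ ($N = \left(- \frac{1}{5} - 19\right)^{2} = \left(- \frac{96}{5}\right)^{2} = \frac{9216}{25} \approx 368.64$)
$j = \frac{71}{12}$ ($j = \frac{- \frac{4}{-6} + 23}{4} = \frac{\left(-4\right) \left(- \frac{1}{6}\right) + 23}{4} = \frac{\frac{2}{3} + 23}{4} = \frac{1}{4} \cdot \frac{71}{3} = \frac{71}{12} \approx 5.9167$)
$j + N = \frac{71}{12} + \frac{9216}{25} = \frac{112367}{300}$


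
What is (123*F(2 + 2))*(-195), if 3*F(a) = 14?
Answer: -111930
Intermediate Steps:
F(a) = 14/3 (F(a) = (⅓)*14 = 14/3)
(123*F(2 + 2))*(-195) = (123*(14/3))*(-195) = 574*(-195) = -111930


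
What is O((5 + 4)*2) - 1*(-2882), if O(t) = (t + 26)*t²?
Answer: 17138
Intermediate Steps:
O(t) = t²*(26 + t) (O(t) = (26 + t)*t² = t²*(26 + t))
O((5 + 4)*2) - 1*(-2882) = ((5 + 4)*2)²*(26 + (5 + 4)*2) - 1*(-2882) = (9*2)²*(26 + 9*2) + 2882 = 18²*(26 + 18) + 2882 = 324*44 + 2882 = 14256 + 2882 = 17138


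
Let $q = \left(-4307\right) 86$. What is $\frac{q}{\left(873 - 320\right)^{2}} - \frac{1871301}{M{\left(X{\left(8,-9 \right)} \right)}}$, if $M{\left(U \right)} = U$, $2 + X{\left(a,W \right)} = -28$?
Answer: $\frac{190749858483}{3058090} \approx 62376.0$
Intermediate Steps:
$X{\left(a,W \right)} = -30$ ($X{\left(a,W \right)} = -2 - 28 = -30$)
$q = -370402$
$\frac{q}{\left(873 - 320\right)^{2}} - \frac{1871301}{M{\left(X{\left(8,-9 \right)} \right)}} = - \frac{370402}{\left(873 - 320\right)^{2}} - \frac{1871301}{-30} = - \frac{370402}{553^{2}} - - \frac{623767}{10} = - \frac{370402}{305809} + \frac{623767}{10} = \frac{190749858483}{3058090}$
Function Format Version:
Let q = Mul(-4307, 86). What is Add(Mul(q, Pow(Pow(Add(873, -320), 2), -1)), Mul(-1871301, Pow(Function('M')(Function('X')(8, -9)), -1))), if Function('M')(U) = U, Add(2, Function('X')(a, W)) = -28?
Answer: Rational(190749858483, 3058090) ≈ 62376.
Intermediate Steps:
Function('X')(a, W) = -30 (Function('X')(a, W) = Add(-2, -28) = -30)
q = -370402
Add(Mul(q, Pow(Pow(Add(873, -320), 2), -1)), Mul(-1871301, Pow(Function('M')(Function('X')(8, -9)), -1))) = Add(Mul(-370402, Pow(Pow(Add(873, -320), 2), -1)), Mul(-1871301, Pow(-30, -1))) = Add(Mul(-370402, Pow(Pow(553, 2), -1)), Mul(-1871301, Rational(-1, 30))) = Add(Mul(-370402, Pow(305809, -1)), Rational(623767, 10)) = Add(Mul(-370402, Rational(1, 305809)), Rational(623767, 10)) = Add(Rational(-370402, 305809), Rational(623767, 10)) = Rational(190749858483, 3058090)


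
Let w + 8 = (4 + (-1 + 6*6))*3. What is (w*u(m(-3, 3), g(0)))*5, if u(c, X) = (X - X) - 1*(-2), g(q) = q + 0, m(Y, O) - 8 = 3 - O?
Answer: 1090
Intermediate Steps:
m(Y, O) = 11 - O (m(Y, O) = 8 + (3 - O) = 11 - O)
g(q) = q
u(c, X) = 2 (u(c, X) = 0 + 2 = 2)
w = 109 (w = -8 + (4 + (-1 + 6*6))*3 = -8 + (4 + (-1 + 36))*3 = -8 + (4 + 35)*3 = -8 + 39*3 = -8 + 117 = 109)
(w*u(m(-3, 3), g(0)))*5 = (109*2)*5 = 218*5 = 1090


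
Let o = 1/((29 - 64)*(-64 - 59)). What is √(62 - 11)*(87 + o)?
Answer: 374536*√51/4305 ≈ 621.31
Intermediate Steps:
o = 1/4305 (o = 1/(-35*(-123)) = 1/4305 ≈ 0.00023229)
√(62 - 11)*(87 + o) = √(62 - 11)*(87 + 1/4305) = √51*(374536/4305) = 374536*√51/4305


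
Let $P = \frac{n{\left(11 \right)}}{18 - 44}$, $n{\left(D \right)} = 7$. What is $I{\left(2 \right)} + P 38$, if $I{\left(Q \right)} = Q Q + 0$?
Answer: $- \frac{81}{13} \approx -6.2308$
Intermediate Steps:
$I{\left(Q \right)} = Q^{2}$ ($I{\left(Q \right)} = Q^{2} + 0 = Q^{2}$)
$P = - \frac{7}{26}$ ($P = \frac{7}{18 - 44} = \frac{7}{-26} = 7 \left(- \frac{1}{26}\right) = - \frac{7}{26} \approx -0.26923$)
$I{\left(2 \right)} + P 38 = 2^{2} - \frac{133}{13} = 4 - \frac{133}{13} = - \frac{81}{13}$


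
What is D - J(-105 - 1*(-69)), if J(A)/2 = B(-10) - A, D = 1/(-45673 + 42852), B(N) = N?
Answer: -146693/2821 ≈ -52.000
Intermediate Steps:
D = -1/2821 (D = 1/(-2821) = -1/2821 ≈ -0.00035448)
J(A) = -20 - 2*A (J(A) = 2*(-10 - A) = -20 - 2*A)
D - J(-105 - 1*(-69)) = -1/2821 - (-20 - 2*(-105 - 1*(-69))) = -1/2821 - (-20 - 2*(-105 + 69)) = -1/2821 - (-20 - 2*(-36)) = -1/2821 - (-20 + 72) = -1/2821 - 1*52 = -1/2821 - 52 = -146693/2821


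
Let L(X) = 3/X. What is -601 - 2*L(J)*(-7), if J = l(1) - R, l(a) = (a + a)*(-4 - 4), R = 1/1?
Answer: -10259/17 ≈ -603.47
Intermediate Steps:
R = 1
l(a) = -16*a (l(a) = (2*a)*(-8) = -16*a)
J = -17 (J = -16*1 - 1*1 = -16 - 1 = -17)
-601 - 2*L(J)*(-7) = -601 - 6/(-17)*(-7) = -601 - 6*(-1)/17*(-7) = -601 - 2*(-3/17)*(-7) = -601 + (6/17)*(-7) = -601 - 42/17 = -10259/17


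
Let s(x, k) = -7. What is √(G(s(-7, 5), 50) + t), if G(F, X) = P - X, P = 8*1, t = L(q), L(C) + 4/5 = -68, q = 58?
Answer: I*√2770/5 ≈ 10.526*I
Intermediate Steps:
L(C) = -344/5 (L(C) = -⅘ - 68 = -344/5)
t = -344/5 ≈ -68.800
P = 8
G(F, X) = 8 - X
√(G(s(-7, 5), 50) + t) = √((8 - 1*50) - 344/5) = √((8 - 50) - 344/5) = √(-42 - 344/5) = √(-554/5) = I*√2770/5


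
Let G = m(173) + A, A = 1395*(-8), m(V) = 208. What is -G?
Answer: 10952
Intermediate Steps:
A = -11160
G = -10952 (G = 208 - 11160 = -10952)
-G = -1*(-10952) = 10952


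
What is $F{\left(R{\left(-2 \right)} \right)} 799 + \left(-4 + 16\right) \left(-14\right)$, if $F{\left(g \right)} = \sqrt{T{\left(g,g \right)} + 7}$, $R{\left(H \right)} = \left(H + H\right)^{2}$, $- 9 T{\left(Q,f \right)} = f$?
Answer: $-168 + \frac{799 \sqrt{47}}{3} \approx 1657.9$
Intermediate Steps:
$T{\left(Q,f \right)} = - \frac{f}{9}$
$R{\left(H \right)} = 4 H^{2}$ ($R{\left(H \right)} = \left(2 H\right)^{2} = 4 H^{2}$)
$F{\left(g \right)} = \sqrt{7 - \frac{g}{9}}$ ($F{\left(g \right)} = \sqrt{- \frac{g}{9} + 7} = \sqrt{7 - \frac{g}{9}}$)
$F{\left(R{\left(-2 \right)} \right)} 799 + \left(-4 + 16\right) \left(-14\right) = \frac{\sqrt{63 - 4 \left(-2\right)^{2}}}{3} \cdot 799 + \left(-4 + 16\right) \left(-14\right) = \frac{\sqrt{63 - 4 \cdot 4}}{3} \cdot 799 + 12 \left(-14\right) = \frac{\sqrt{63 - 16}}{3} \cdot 799 - 168 = \frac{\sqrt{47}}{3} \cdot 799 - 168 = \frac{799 \sqrt{47}}{3} - 168 = -168 + \frac{799 \sqrt{47}}{3}$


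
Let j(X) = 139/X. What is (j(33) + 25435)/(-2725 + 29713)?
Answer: 419747/445302 ≈ 0.94261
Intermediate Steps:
(j(33) + 25435)/(-2725 + 29713) = (139/33 + 25435)/(-2725 + 29713) = (139*(1/33) + 25435)/26988 = (139/33 + 25435)*(1/26988) = (839494/33)*(1/26988) = 419747/445302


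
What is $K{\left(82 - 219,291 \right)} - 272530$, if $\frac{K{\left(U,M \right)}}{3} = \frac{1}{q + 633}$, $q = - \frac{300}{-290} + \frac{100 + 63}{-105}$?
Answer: $- \frac{524867698105}{1925908} \approx -2.7253 \cdot 10^{5}$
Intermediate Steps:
$q = - \frac{1577}{3045}$ ($q = \left(-300\right) \left(- \frac{1}{290}\right) + 163 \left(- \frac{1}{105}\right) = \frac{30}{29} - \frac{163}{105} = - \frac{1577}{3045} \approx -0.5179$)
$K{\left(U,M \right)} = \frac{9135}{1925908}$ ($K{\left(U,M \right)} = \frac{3}{- \frac{1577}{3045} + 633} = \frac{3}{\frac{1925908}{3045}} = 3 \cdot \frac{3045}{1925908} = \frac{9135}{1925908}$)
$K{\left(82 - 219,291 \right)} - 272530 = \frac{9135}{1925908} - 272530 = - \frac{524867698105}{1925908}$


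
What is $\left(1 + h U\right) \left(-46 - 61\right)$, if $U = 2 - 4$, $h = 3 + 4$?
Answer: $1391$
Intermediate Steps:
$h = 7$
$U = -2$ ($U = 2 - 4 = -2$)
$\left(1 + h U\right) \left(-46 - 61\right) = \left(1 + 7 \left(-2\right)\right) \left(-46 - 61\right) = \left(1 - 14\right) \left(-107\right) = \left(-13\right) \left(-107\right) = 1391$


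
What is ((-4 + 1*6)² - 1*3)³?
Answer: 1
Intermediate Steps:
((-4 + 1*6)² - 1*3)³ = ((-4 + 6)² - 3)³ = (2² - 3)³ = (4 - 3)³ = 1³ = 1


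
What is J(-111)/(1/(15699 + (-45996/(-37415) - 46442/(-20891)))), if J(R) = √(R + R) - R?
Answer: 1362371165499711/781636765 + 12273614103601*I*√222/781636765 ≈ 1.743e+6 + 2.3396e+5*I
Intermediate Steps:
J(R) = -R + √2*√R (J(R) = √(2*R) - R = √2*√R - R = -R + √2*√R)
J(-111)/(1/(15699 + (-45996/(-37415) - 46442/(-20891)))) = (-1*(-111) + √2*√(-111))/(1/(15699 + (-45996/(-37415) - 46442/(-20891)))) = (111 + √2*(I*√111))/(1/(15699 + (-45996*(-1/37415) - 46442*(-1/20891)))) = (111 + I*√222)/(1/(15699 + (45996/37415 + 46442/20891))) = (111 + I*√222)/(1/(15699 + 2698529866/781636765)) = (111 + I*√222)/(1/(12273614103601/781636765)) = (111 + I*√222)/(781636765/12273614103601) = (111 + I*√222)*(12273614103601/781636765) = 1362371165499711/781636765 + 12273614103601*I*√222/781636765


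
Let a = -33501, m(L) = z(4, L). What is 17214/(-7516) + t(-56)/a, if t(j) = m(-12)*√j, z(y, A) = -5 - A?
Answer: -8607/3758 - 14*I*√14/33501 ≈ -2.2903 - 0.0015636*I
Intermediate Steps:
m(L) = -5 - L
t(j) = 7*√j (t(j) = (-5 - 1*(-12))*√j = (-5 + 12)*√j = 7*√j)
17214/(-7516) + t(-56)/a = 17214/(-7516) + (7*√(-56))/(-33501) = 17214*(-1/7516) + (7*(2*I*√14))*(-1/33501) = -8607/3758 + (14*I*√14)*(-1/33501) = -8607/3758 - 14*I*√14/33501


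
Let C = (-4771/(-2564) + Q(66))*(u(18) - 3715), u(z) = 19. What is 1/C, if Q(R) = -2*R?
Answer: 641/308317548 ≈ 2.0790e-6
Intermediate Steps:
C = 308317548/641 (C = (-4771/(-2564) - 2*66)*(19 - 3715) = (-4771*(-1/2564) - 132)*(-3696) = (4771/2564 - 132)*(-3696) = -333677/2564*(-3696) = 308317548/641 ≈ 4.8099e+5)
1/C = 1/(308317548/641) = 641/308317548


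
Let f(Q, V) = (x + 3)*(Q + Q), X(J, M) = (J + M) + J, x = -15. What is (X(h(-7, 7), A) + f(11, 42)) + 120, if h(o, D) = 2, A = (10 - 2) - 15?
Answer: -147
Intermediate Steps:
A = -7 (A = 8 - 15 = -7)
X(J, M) = M + 2*J
f(Q, V) = -24*Q (f(Q, V) = (-15 + 3)*(Q + Q) = -24*Q)
(X(h(-7, 7), A) + f(11, 42)) + 120 = ((-7 + 2*2) - 24*11) + 120 = ((-7 + 4) - 264) + 120 = (-3 - 264) + 120 = -267 + 120 = -147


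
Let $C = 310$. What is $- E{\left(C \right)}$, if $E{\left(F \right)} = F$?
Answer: $-310$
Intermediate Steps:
$- E{\left(C \right)} = \left(-1\right) 310 = -310$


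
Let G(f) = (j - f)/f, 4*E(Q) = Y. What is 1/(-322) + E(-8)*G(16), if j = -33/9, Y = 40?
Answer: -47507/3864 ≈ -12.295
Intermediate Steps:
j = -11/3 (j = -33*1/9 = -11/3 ≈ -3.6667)
E(Q) = 10 (E(Q) = (1/4)*40 = 10)
G(f) = (-11/3 - f)/f
1/(-322) + E(-8)*G(16) = 1/(-322) + 10*((-11/3 - 1*16)/16) = -1/322 + 10*((-11/3 - 16)/16) = -1/322 + 10*((1/16)*(-59/3)) = -1/322 + 10*(-59/48) = -1/322 - 295/24 = -47507/3864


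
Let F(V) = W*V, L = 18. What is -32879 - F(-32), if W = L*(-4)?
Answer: -35183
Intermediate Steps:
W = -72 (W = 18*(-4) = -72)
F(V) = -72*V
-32879 - F(-32) = -32879 - (-72)*(-32) = -32879 - 1*2304 = -32879 - 2304 = -35183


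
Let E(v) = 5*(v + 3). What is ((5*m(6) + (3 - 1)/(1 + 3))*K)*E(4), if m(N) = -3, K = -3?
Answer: 3045/2 ≈ 1522.5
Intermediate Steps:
E(v) = 15 + 5*v (E(v) = 5*(3 + v) = 15 + 5*v)
((5*m(6) + (3 - 1)/(1 + 3))*K)*E(4) = ((5*(-3) + (3 - 1)/(1 + 3))*(-3))*(15 + 5*4) = ((-15 + 2/4)*(-3))*(15 + 20) = ((-15 + 2*(1/4))*(-3))*35 = ((-15 + 1/2)*(-3))*35 = -29/2*(-3)*35 = (87/2)*35 = 3045/2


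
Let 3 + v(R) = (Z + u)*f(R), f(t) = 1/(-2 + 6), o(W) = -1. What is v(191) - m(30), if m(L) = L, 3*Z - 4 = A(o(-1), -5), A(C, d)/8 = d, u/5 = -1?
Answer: -149/4 ≈ -37.250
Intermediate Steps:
u = -5 (u = 5*(-1) = -5)
f(t) = 1/4
A(C, d) = 8*d
Z = -12 (Z = 4/3 + (8*(-5))/3 = 4/3 + (1/3)*(-40) = 4/3 - 40/3 = -12)
v(R) = -29/4 (v(R) = -3 + (-12 - 5)*(1/4) = -3 - 17*1/4 = -3 - 17/4 = -29/4)
v(191) - m(30) = -29/4 - 1*30 = -29/4 - 30 = -149/4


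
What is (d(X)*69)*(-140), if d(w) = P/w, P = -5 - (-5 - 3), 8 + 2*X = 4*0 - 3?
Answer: 57960/11 ≈ 5269.1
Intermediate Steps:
X = -11/2 (X = -4 + (4*0 - 3)/2 = -4 + (0 - 3)/2 = -4 + (½)*(-3) = -4 - 3/2 = -11/2 ≈ -5.5000)
P = 3 (P = -5 - 1*(-8) = -5 + 8 = 3)
d(w) = 3/w
(d(X)*69)*(-140) = ((3/(-11/2))*69)*(-140) = ((3*(-2/11))*69)*(-140) = -6/11*69*(-140) = -414/11*(-140) = 57960/11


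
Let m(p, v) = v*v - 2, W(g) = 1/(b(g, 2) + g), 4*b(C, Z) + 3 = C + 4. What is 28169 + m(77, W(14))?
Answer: 141989863/5041 ≈ 28167.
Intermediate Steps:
b(C, Z) = ¼ + C/4 (b(C, Z) = -¾ + (C + 4)/4 = -¾ + (4 + C)/4 = -¾ + (1 + C/4) = ¼ + C/4)
W(g) = 1/(¼ + 5*g/4) (W(g) = 1/((¼ + g/4) + g) = 1/(¼ + 5*g/4))
m(p, v) = -2 + v² (m(p, v) = v² - 2 = -2 + v²)
28169 + m(77, W(14)) = 28169 + (-2 + (4/(1 + 5*14))²) = 28169 + (-2 + (4/(1 + 70))²) = 28169 + (-2 + (4/71)²) = 28169 + (-2 + 16/5041) = 28169 - 10066/5041 = 141989863/5041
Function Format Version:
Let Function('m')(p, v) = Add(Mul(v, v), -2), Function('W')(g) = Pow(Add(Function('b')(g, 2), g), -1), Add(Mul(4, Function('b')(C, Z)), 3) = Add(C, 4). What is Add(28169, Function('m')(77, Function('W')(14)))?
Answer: Rational(141989863, 5041) ≈ 28167.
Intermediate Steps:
Function('b')(C, Z) = Add(Rational(1, 4), Mul(Rational(1, 4), C)) (Function('b')(C, Z) = Add(Rational(-3, 4), Mul(Rational(1, 4), Add(C, 4))) = Add(Rational(-3, 4), Mul(Rational(1, 4), Add(4, C))) = Add(Rational(-3, 4), Add(1, Mul(Rational(1, 4), C))) = Add(Rational(1, 4), Mul(Rational(1, 4), C)))
Function('W')(g) = Pow(Add(Rational(1, 4), Mul(Rational(5, 4), g)), -1) (Function('W')(g) = Pow(Add(Add(Rational(1, 4), Mul(Rational(1, 4), g)), g), -1) = Pow(Add(Rational(1, 4), Mul(Rational(5, 4), g)), -1))
Function('m')(p, v) = Add(-2, Pow(v, 2)) (Function('m')(p, v) = Add(Pow(v, 2), -2) = Add(-2, Pow(v, 2)))
Add(28169, Function('m')(77, Function('W')(14))) = Add(28169, Add(-2, Pow(Mul(4, Pow(Add(1, Mul(5, 14)), -1)), 2))) = Add(28169, Add(-2, Pow(Mul(4, Pow(Add(1, 70), -1)), 2))) = Add(28169, Add(-2, Pow(Mul(4, Pow(71, -1)), 2))) = Add(28169, Add(-2, Pow(Mul(4, Rational(1, 71)), 2))) = Add(28169, Add(-2, Pow(Rational(4, 71), 2))) = Add(28169, Add(-2, Rational(16, 5041))) = Add(28169, Rational(-10066, 5041)) = Rational(141989863, 5041)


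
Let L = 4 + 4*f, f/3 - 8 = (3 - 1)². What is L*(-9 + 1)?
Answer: -1184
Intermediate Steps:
f = 36 (f = 24 + 3*(3 - 1)² = 24 + 3*2² = 24 + 3*4 = 24 + 12 = 36)
L = 148 (L = 4 + 4*36 = 4 + 144 = 148)
L*(-9 + 1) = 148*(-9 + 1) = 148*(-8) = -1184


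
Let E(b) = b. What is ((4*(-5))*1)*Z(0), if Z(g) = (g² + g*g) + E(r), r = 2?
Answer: -40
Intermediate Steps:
Z(g) = 2 + 2*g² (Z(g) = (g² + g*g) + 2 = (g² + g²) + 2 = 2*g² + 2 = 2 + 2*g²)
((4*(-5))*1)*Z(0) = ((4*(-5))*1)*(2 + 2*0²) = (-20*1)*(2 + 2*0) = -20*(2 + 0) = -20*2 = -40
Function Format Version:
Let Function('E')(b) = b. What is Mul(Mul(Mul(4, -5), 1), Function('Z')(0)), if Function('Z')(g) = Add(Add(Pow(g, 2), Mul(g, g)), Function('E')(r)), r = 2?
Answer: -40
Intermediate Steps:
Function('Z')(g) = Add(2, Mul(2, Pow(g, 2))) (Function('Z')(g) = Add(Add(Pow(g, 2), Mul(g, g)), 2) = Add(Add(Pow(g, 2), Pow(g, 2)), 2) = Add(Mul(2, Pow(g, 2)), 2) = Add(2, Mul(2, Pow(g, 2))))
Mul(Mul(Mul(4, -5), 1), Function('Z')(0)) = Mul(Mul(Mul(4, -5), 1), Add(2, Mul(2, Pow(0, 2)))) = Mul(Mul(-20, 1), Add(2, Mul(2, 0))) = Mul(-20, Add(2, 0)) = Mul(-20, 2) = -40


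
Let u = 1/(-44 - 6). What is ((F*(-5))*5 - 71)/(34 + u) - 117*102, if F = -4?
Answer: -20274416/1699 ≈ -11933.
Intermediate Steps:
u = -1/50 (u = 1/(-50) = -1/50 ≈ -0.020000)
((F*(-5))*5 - 71)/(34 + u) - 117*102 = (-4*(-5)*5 - 71)/(34 - 1/50) - 117*102 = (20*5 - 71)/(1699/50) - 11934 = (100 - 71)*(50/1699) - 11934 = 29*(50/1699) - 11934 = 1450/1699 - 11934 = -20274416/1699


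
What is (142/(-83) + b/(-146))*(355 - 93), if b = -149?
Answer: -1095815/6059 ≈ -180.86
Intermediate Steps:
(142/(-83) + b/(-146))*(355 - 93) = (142/(-83) - 149/(-146))*(355 - 93) = (142*(-1/83) - 149*(-1/146))*262 = (-142/83 + 149/146)*262 = -8365/12118*262 = -1095815/6059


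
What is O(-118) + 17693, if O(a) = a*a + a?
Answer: 31499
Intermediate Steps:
O(a) = a + a**2 (O(a) = a**2 + a = a + a**2)
O(-118) + 17693 = -118*(1 - 118) + 17693 = -118*(-117) + 17693 = 13806 + 17693 = 31499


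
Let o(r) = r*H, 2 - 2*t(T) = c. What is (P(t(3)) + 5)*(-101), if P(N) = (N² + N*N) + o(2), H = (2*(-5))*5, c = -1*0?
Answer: 9393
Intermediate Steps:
c = 0
H = -50 (H = -10*5 = -50)
t(T) = 1 (t(T) = 1 - ½*0 = 1 + 0 = 1)
o(r) = -50*r (o(r) = r*(-50) = -50*r)
P(N) = -100 + 2*N² (P(N) = (N² + N*N) - 50*2 = (N² + N²) - 100 = 2*N² - 100 = -100 + 2*N²)
(P(t(3)) + 5)*(-101) = ((-100 + 2*1²) + 5)*(-101) = ((-100 + 2*1) + 5)*(-101) = ((-100 + 2) + 5)*(-101) = (-98 + 5)*(-101) = -93*(-101) = 9393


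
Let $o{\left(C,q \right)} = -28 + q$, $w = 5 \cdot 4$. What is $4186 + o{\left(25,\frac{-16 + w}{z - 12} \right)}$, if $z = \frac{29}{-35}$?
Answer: $\frac{1866802}{449} \approx 4157.7$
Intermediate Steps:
$z = - \frac{29}{35}$ ($z = 29 \left(- \frac{1}{35}\right) = - \frac{29}{35} \approx -0.82857$)
$w = 20$
$4186 + o{\left(25,\frac{-16 + w}{z - 12} \right)} = 4186 - \left(28 - \frac{-16 + 20}{- \frac{29}{35} - 12}\right) = 4186 - \left(28 - \frac{4}{- \frac{449}{35}}\right) = 4186 + \left(-28 + 4 \left(- \frac{35}{449}\right)\right) = 4186 - \frac{12712}{449} = \frac{1866802}{449}$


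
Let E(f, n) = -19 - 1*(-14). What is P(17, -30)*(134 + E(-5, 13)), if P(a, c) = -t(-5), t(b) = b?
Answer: 645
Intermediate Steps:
E(f, n) = -5 (E(f, n) = -19 + 14 = -5)
P(a, c) = 5 (P(a, c) = -1*(-5) = 5)
P(17, -30)*(134 + E(-5, 13)) = 5*(134 - 5) = 5*129 = 645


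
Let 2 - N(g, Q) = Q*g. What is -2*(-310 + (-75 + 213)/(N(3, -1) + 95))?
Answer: 15431/25 ≈ 617.24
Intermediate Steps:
N(g, Q) = 2 - Q*g
-2*(-310 + (-75 + 213)/(N(3, -1) + 95)) = -2*(-310 + (-75 + 213)/((2 - 1*(-1)*3) + 95)) = -2*(-310 + 138/((2 + 3) + 95)) = -2*(-310 + 138/(5 + 95)) = -2*(-310 + 138/100) = -2*(-310 + 138*(1/100)) = -2*(-310 + 69/50) = -2*(-15431/50) = 15431/25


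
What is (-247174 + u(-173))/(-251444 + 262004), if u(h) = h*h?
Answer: -14483/704 ≈ -20.572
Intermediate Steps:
u(h) = h**2
(-247174 + u(-173))/(-251444 + 262004) = (-247174 + (-173)**2)/(-251444 + 262004) = (-247174 + 29929)/10560 = -217245*1/10560 = -14483/704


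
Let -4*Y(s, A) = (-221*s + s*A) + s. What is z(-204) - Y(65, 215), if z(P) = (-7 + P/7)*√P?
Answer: -325/4 - 506*I*√51/7 ≈ -81.25 - 516.22*I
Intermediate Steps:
z(P) = √P*(-7 + P/7) (z(P) = (-7 + P*(⅐))*√P = (-7 + P/7)*√P = √P*(-7 + P/7))
Y(s, A) = 55*s - A*s/4 (Y(s, A) = -((-221*s + s*A) + s)/4 = -((-221*s + A*s) + s)/4 = -(-220*s + A*s)/4 = 55*s - A*s/4)
z(-204) - Y(65, 215) = √(-204)*(-49 - 204)/7 - 65*(220 - 1*215)/4 = (⅐)*(2*I*√51)*(-253) - 65*(220 - 215)/4 = -506*I*√51/7 - 65*5/4 = -506*I*√51/7 - 1*325/4 = -506*I*√51/7 - 325/4 = -325/4 - 506*I*√51/7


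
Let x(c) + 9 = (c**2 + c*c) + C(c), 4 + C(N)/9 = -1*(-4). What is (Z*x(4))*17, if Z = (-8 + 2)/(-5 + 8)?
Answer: -782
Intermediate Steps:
C(N) = 0 (C(N) = -36 + 9*(-1*(-4)) = -36 + 9*4 = -36 + 36 = 0)
x(c) = -9 + 2*c**2 (x(c) = -9 + ((c**2 + c*c) + 0) = -9 + ((c**2 + c**2) + 0) = -9 + (2*c**2 + 0) = -9 + 2*c**2)
Z = -2 (Z = -6/3 = -6*1/3 = -2)
(Z*x(4))*17 = -2*(-9 + 2*4**2)*17 = -2*(-9 + 2*16)*17 = -2*(-9 + 32)*17 = -2*23*17 = -46*17 = -782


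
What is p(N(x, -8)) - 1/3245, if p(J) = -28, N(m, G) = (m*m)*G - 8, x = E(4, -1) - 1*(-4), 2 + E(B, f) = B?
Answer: -90861/3245 ≈ -28.000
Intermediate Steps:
E(B, f) = -2 + B
x = 6 (x = (-2 + 4) - 1*(-4) = 2 + 4 = 6)
N(m, G) = -8 + G*m**2 (N(m, G) = m**2*G - 8 = G*m**2 - 8 = -8 + G*m**2)
p(N(x, -8)) - 1/3245 = -28 - 1/3245 = -90861/3245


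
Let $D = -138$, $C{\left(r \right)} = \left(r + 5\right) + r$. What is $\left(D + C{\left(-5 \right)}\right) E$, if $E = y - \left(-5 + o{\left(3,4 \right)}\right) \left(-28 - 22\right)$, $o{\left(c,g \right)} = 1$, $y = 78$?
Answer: $17446$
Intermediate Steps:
$C{\left(r \right)} = 5 + 2 r$ ($C{\left(r \right)} = \left(5 + r\right) + r = 5 + 2 r$)
$E = -122$ ($E = 78 - \left(-5 + 1\right) \left(-28 - 22\right) = 78 - \left(-4\right) \left(-50\right) = 78 - 200 = -122$)
$\left(D + C{\left(-5 \right)}\right) E = \left(-138 + \left(5 + 2 \left(-5\right)\right)\right) \left(-122\right) = \left(-138 + \left(5 - 10\right)\right) \left(-122\right) = \left(-138 - 5\right) \left(-122\right) = \left(-143\right) \left(-122\right) = 17446$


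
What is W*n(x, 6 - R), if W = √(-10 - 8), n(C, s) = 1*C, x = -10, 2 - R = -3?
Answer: -30*I*√2 ≈ -42.426*I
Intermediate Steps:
R = 5 (R = 2 - 1*(-3) = 2 + 3 = 5)
n(C, s) = C
W = 3*I*√2 (W = √(-18) = 3*I*√2 ≈ 4.2426*I)
W*n(x, 6 - R) = (3*I*√2)*(-10) = -30*I*√2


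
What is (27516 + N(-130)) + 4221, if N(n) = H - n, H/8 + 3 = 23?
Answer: 32027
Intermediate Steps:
H = 160 (H = -24 + 8*23 = -24 + 184 = 160)
N(n) = 160 - n
(27516 + N(-130)) + 4221 = (27516 + (160 - 1*(-130))) + 4221 = (27516 + (160 + 130)) + 4221 = (27516 + 290) + 4221 = 27806 + 4221 = 32027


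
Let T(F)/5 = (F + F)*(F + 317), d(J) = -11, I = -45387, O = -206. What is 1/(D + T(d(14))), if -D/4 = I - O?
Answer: 1/147064 ≈ 6.7998e-6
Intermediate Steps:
T(F) = 10*F*(317 + F) (T(F) = 5*((F + F)*(F + 317)) = 5*((2*F)*(317 + F)) = 5*(2*F*(317 + F)) = 10*F*(317 + F))
D = 180724 (D = -4*(-45387 - 1*(-206)) = -4*(-45387 + 206) = -4*(-45181) = 180724)
1/(D + T(d(14))) = 1/(180724 + 10*(-11)*(317 - 11)) = 1/(180724 + 10*(-11)*306) = 1/(180724 - 33660) = 1/147064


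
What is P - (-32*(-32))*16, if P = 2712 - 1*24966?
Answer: -38638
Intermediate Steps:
P = -22254 (P = 2712 - 24966 = -22254)
P - (-32*(-32))*16 = -22254 - (-32*(-32))*16 = -22254 - 1024*16 = -22254 - 1*16384 = -22254 - 16384 = -38638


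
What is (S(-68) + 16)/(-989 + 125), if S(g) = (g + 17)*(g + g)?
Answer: -869/108 ≈ -8.0463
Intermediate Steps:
S(g) = 2*g*(17 + g) (S(g) = (17 + g)*(2*g) = 2*g*(17 + g))
(S(-68) + 16)/(-989 + 125) = (2*(-68)*(17 - 68) + 16)/(-989 + 125) = (2*(-68)*(-51) + 16)/(-864) = (6936 + 16)*(-1/864) = 6952*(-1/864) = -869/108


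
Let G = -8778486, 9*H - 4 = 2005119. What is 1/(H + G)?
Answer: -9/77001251 ≈ -1.1688e-7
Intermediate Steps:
H = 2005123/9 (H = 4/9 + (⅑)*2005119 = 4/9 + 222791 = 2005123/9 ≈ 2.2279e+5)
1/(H + G) = 1/(2005123/9 - 8778486) = 1/(-77001251/9) = -9/77001251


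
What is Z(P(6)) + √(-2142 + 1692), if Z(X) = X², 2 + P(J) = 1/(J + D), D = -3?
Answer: 25/9 + 15*I*√2 ≈ 2.7778 + 21.213*I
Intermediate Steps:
P(J) = -2 + 1/(-3 + J) (P(J) = -2 + 1/(J - 3) = -2 + 1/(-3 + J))
Z(P(6)) + √(-2142 + 1692) = ((7 - 2*6)/(-3 + 6))² + √(-2142 + 1692) = ((7 - 12)/3)² + √(-450) = ((⅓)*(-5))² + 15*I*√2 = (-5/3)² + 15*I*√2 = 25/9 + 15*I*√2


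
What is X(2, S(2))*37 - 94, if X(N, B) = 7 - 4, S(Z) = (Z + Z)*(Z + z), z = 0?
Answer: 17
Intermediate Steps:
S(Z) = 2*Z² (S(Z) = (Z + Z)*(Z + 0) = (2*Z)*Z = 2*Z²)
X(N, B) = 3
X(2, S(2))*37 - 94 = 3*37 - 94 = 111 - 94 = 17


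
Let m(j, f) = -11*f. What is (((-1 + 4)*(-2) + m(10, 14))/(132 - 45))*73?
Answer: -11680/87 ≈ -134.25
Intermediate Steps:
(((-1 + 4)*(-2) + m(10, 14))/(132 - 45))*73 = (((-1 + 4)*(-2) - 11*14)/(132 - 45))*73 = ((3*(-2) - 154)/87)*73 = ((-6 - 154)*(1/87))*73 = -160*1/87*73 = -160/87*73 = -11680/87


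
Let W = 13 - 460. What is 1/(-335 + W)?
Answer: -1/782 ≈ -0.0012788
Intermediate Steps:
W = -447
1/(-335 + W) = 1/(-335 - 447) = 1/(-782) = -1/782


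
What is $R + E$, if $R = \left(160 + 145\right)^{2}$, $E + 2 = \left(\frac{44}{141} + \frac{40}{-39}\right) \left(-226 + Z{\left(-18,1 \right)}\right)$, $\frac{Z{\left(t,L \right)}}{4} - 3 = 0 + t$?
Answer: $\frac{4381673}{47} \approx 93227.0$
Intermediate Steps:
$Z{\left(t,L \right)} = 12 + 4 t$ ($Z{\left(t,L \right)} = 12 + 4 \left(0 + t\right) = 12 + 4 t$)
$E = \frac{9498}{47}$ ($E = -2 + \left(\frac{44}{141} + \frac{40}{-39}\right) \left(-226 + \left(12 + 4 \left(-18\right)\right)\right) = -2 + \left(44 \cdot \frac{1}{141} + 40 \left(- \frac{1}{39}\right)\right) \left(-226 + \left(12 - 72\right)\right) = -2 + \left(\frac{44}{141} - \frac{40}{39}\right) \left(-226 - 60\right) = -2 - - \frac{9592}{47} = -2 + \frac{9592}{47} = \frac{9498}{47} \approx 202.09$)
$R = 93025$ ($R = 305^{2} = 93025$)
$R + E = 93025 + \frac{9498}{47} = \frac{4381673}{47}$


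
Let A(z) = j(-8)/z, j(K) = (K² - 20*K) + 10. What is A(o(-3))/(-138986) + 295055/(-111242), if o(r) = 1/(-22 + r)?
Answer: -20178874265/7730540306 ≈ -2.6103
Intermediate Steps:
j(K) = 10 + K² - 20*K
A(z) = 234/z (A(z) = (10 + (-8)² - 20*(-8))/z = (10 + 64 + 160)/z = 234/z)
A(o(-3))/(-138986) + 295055/(-111242) = (234/(1/(-22 - 3)))/(-138986) + 295055/(-111242) = (234/(1/(-25)))*(-1/138986) + 295055*(-1/111242) = (234/(-1/25))*(-1/138986) - 295055/111242 = (234*(-25))*(-1/138986) - 295055/111242 = -5850*(-1/138986) - 295055/111242 = 2925/69493 - 295055/111242 = -20178874265/7730540306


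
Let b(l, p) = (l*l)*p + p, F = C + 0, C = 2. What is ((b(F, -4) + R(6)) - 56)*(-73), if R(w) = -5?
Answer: 5913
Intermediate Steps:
F = 2 (F = 2 + 0 = 2)
b(l, p) = p + p*l² (b(l, p) = l²*p + p = p*l² + p = p + p*l²)
((b(F, -4) + R(6)) - 56)*(-73) = ((-4*(1 + 2²) - 5) - 56)*(-73) = ((-4*(1 + 4) - 5) - 56)*(-73) = ((-4*5 - 5) - 56)*(-73) = ((-20 - 5) - 56)*(-73) = (-25 - 56)*(-73) = -81*(-73) = 5913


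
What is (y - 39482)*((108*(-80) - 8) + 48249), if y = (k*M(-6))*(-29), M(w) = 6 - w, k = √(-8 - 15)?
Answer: -1563526682 - 13781148*I*√23 ≈ -1.5635e+9 - 6.6092e+7*I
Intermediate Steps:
k = I*√23 (k = √(-23) = I*√23 ≈ 4.7958*I)
y = -348*I*√23 (y = ((I*√23)*(6 - 1*(-6)))*(-29) = ((I*√23)*(6 + 6))*(-29) = ((I*√23)*12)*(-29) = (12*I*√23)*(-29) = -348*I*√23 ≈ -1668.9*I)
(y - 39482)*((108*(-80) - 8) + 48249) = (-348*I*√23 - 39482)*((108*(-80) - 8) + 48249) = (-39482 - 348*I*√23)*((-8640 - 8) + 48249) = (-39482 - 348*I*√23)*(-8648 + 48249) = (-39482 - 348*I*√23)*39601 = -1563526682 - 13781148*I*√23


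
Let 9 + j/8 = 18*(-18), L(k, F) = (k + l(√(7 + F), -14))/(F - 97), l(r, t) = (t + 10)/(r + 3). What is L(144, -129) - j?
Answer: 39425766/14803 - 2*I*√122/14803 ≈ 2663.4 - 0.0014923*I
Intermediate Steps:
l(r, t) = (10 + t)/(3 + r)
L(k, F) = (k - 4/(3 + √(7 + F)))/(-97 + F) (L(k, F) = (k + (10 - 14)/(3 + √(7 + F)))/(F - 97) = (k - 4/(3 + √(7 + F)))/(-97 + F))
j = -2664 (j = -72 + 8*(18*(-18)) = -72 + 8*(-324) = -72 - 2592 = -2664)
L(144, -129) - j = (-4 + 144*(3 + √(7 - 129)))/((-97 - 129)*(3 + √(7 - 129))) - 1*(-2664) = (-4 + 144*(3 + √(-122)))/((-226)*(3 + √(-122))) + 2664 = -(-4 + 144*(3 + I*√122))/(226*(3 + I*√122)) + 2664 = -(-4 + (432 + 144*I*√122))/(226*(3 + I*√122)) + 2664 = -(428 + 144*I*√122)/(226*(3 + I*√122)) + 2664 = 2664 - (428 + 144*I*√122)/(226*(3 + I*√122))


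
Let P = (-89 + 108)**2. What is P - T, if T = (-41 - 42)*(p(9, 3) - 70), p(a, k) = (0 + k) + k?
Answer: -4951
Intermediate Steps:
p(a, k) = 2*k (p(a, k) = k + k = 2*k)
P = 361 (P = 19**2 = 361)
T = 5312 (T = (-41 - 42)*(2*3 - 70) = -83*(6 - 70) = -83*(-64) = 5312)
P - T = 361 - 1*5312 = 361 - 5312 = -4951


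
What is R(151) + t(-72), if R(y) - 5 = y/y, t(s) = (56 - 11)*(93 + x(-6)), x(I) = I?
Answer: 3921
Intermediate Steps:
t(s) = 3915 (t(s) = (56 - 11)*(93 - 6) = 45*87 = 3915)
R(y) = 6 (R(y) = 5 + y/y = 5 + 1 = 6)
R(151) + t(-72) = 6 + 3915 = 3921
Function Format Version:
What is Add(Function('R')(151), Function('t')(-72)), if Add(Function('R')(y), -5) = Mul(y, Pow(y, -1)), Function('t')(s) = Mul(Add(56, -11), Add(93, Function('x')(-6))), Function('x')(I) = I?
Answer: 3921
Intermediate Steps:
Function('t')(s) = 3915 (Function('t')(s) = Mul(Add(56, -11), Add(93, -6)) = Mul(45, 87) = 3915)
Function('R')(y) = 6 (Function('R')(y) = Add(5, Mul(y, Pow(y, -1))) = Add(5, 1) = 6)
Add(Function('R')(151), Function('t')(-72)) = Add(6, 3915) = 3921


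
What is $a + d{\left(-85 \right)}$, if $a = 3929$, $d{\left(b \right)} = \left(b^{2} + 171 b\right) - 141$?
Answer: $-3522$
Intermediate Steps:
$d{\left(b \right)} = -141 + b^{2} + 171 b$
$a + d{\left(-85 \right)} = 3929 + \left(-141 + \left(-85\right)^{2} + 171 \left(-85\right)\right) = 3929 - 7451 = -3522$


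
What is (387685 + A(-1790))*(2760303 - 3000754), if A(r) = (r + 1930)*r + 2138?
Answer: -33476309573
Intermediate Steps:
A(r) = 2138 + r*(1930 + r) (A(r) = (1930 + r)*r + 2138 = r*(1930 + r) + 2138 = 2138 + r*(1930 + r))
(387685 + A(-1790))*(2760303 - 3000754) = (387685 + (2138 + (-1790)**2 + 1930*(-1790)))*(2760303 - 3000754) = (387685 + (2138 + 3204100 - 3454700))*(-240451) = (387685 - 248462)*(-240451) = 139223*(-240451) = -33476309573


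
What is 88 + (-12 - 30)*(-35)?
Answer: 1558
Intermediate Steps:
88 + (-12 - 30)*(-35) = 88 - 42*(-35) = 88 + 1470 = 1558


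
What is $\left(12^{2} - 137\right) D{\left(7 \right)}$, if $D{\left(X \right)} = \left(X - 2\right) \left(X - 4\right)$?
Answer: $105$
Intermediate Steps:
$D{\left(X \right)} = \left(-4 + X\right) \left(-2 + X\right)$ ($D{\left(X \right)} = \left(-2 + X\right) \left(-4 + X\right) = \left(-4 + X\right) \left(-2 + X\right)$)
$\left(12^{2} - 137\right) D{\left(7 \right)} = \left(12^{2} - 137\right) \left(8 + 7^{2} - 42\right) = \left(144 - 137\right) \left(8 + 49 - 42\right) = 7 \cdot 15 = 105$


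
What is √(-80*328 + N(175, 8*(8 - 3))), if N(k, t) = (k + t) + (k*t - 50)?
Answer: 5*I*√763 ≈ 138.11*I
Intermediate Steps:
N(k, t) = -50 + k + t + k*t (N(k, t) = (k + t) + (-50 + k*t) = -50 + k + t + k*t)
√(-80*328 + N(175, 8*(8 - 3))) = √(-80*328 + (-50 + 175 + 8*(8 - 3) + 175*(8*(8 - 3)))) = √(-26240 + (-50 + 175 + 8*5 + 175*(8*5))) = √(-26240 + (-50 + 175 + 40 + 175*40)) = √(-26240 + (-50 + 175 + 40 + 7000)) = √(-26240 + 7165) = √(-19075) = 5*I*√763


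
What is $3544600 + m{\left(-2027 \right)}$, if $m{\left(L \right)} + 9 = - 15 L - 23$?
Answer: $3574973$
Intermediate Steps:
$m{\left(L \right)} = -32 - 15 L$ ($m{\left(L \right)} = -9 - \left(23 + 15 L\right) = -32 - 15 L$)
$3544600 + m{\left(-2027 \right)} = 3544600 - -30373 = 3544600 + \left(-32 + 30405\right) = 3544600 + 30373 = 3574973$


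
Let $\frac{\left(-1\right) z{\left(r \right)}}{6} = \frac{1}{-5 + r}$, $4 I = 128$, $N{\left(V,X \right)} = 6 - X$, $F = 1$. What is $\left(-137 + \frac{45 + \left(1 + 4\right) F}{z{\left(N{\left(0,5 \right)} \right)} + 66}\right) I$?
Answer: $- \frac{117728}{27} \approx -4360.3$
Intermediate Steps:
$I = 32$ ($I = \frac{1}{4} \cdot 128 = 32$)
$z{\left(r \right)} = - \frac{6}{-5 + r}$
$\left(-137 + \frac{45 + \left(1 + 4\right) F}{z{\left(N{\left(0,5 \right)} \right)} + 66}\right) I = \left(-137 + \frac{45 + \left(1 + 4\right) 1}{- \frac{6}{-5 + \left(6 - 5\right)} + 66}\right) 32 = \left(-137 + \frac{45 + 5 \cdot 1}{- \frac{6}{-5 + \left(6 - 5\right)} + 66}\right) 32 = \left(-137 + \frac{45 + 5}{- \frac{6}{-5 + 1} + 66}\right) 32 = \left(-137 + \frac{50}{- \frac{6}{-4} + 66}\right) 32 = \left(-137 + \frac{50}{\left(-6\right) \left(- \frac{1}{4}\right) + 66}\right) 32 = \left(-137 + \frac{50}{\frac{3}{2} + 66}\right) 32 = \left(-137 + \frac{50}{\frac{135}{2}}\right) 32 = \left(-137 + 50 \cdot \frac{2}{135}\right) 32 = \left(-137 + \frac{20}{27}\right) 32 = \left(- \frac{3679}{27}\right) 32 = - \frac{117728}{27}$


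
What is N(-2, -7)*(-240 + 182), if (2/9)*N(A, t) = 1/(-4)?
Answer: 261/4 ≈ 65.250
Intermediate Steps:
N(A, t) = -9/8 (N(A, t) = (9/2)/(-4) = (9/2)*(-¼) = -9/8)
N(-2, -7)*(-240 + 182) = -9*(-240 + 182)/8 = -9/8*(-58) = 261/4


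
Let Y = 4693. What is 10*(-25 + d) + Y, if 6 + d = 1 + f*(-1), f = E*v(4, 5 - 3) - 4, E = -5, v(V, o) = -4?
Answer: 4233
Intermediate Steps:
f = 16 (f = -5*(-4) - 4 = 20 - 4 = 16)
d = -21 (d = -6 + (1 + 16*(-1)) = -6 + (1 - 16) = -6 - 15 = -21)
10*(-25 + d) + Y = 10*(-25 - 21) + 4693 = 10*(-46) + 4693 = -460 + 4693 = 4233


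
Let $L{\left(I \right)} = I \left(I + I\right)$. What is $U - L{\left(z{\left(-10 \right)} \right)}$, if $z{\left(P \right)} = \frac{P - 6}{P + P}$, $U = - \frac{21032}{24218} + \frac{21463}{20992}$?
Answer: $- \frac{7155558221}{6354803200} \approx -1.126$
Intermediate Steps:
$U = \frac{39143595}{254192128}$ ($U = \left(-21032\right) \frac{1}{24218} + 21463 \cdot \frac{1}{20992} = - \frac{10516}{12109} + \frac{21463}{20992} = \frac{39143595}{254192128} \approx 0.15399$)
$z{\left(P \right)} = \frac{-6 + P}{2 P}$
$L{\left(I \right)} = 2 I^{2}$ ($L{\left(I \right)} = I 2 I = 2 I^{2}$)
$U - L{\left(z{\left(-10 \right)} \right)} = \frac{39143595}{254192128} - 2 \left(\frac{-6 - 10}{2 \left(-10\right)}\right)^{2} = \frac{39143595}{254192128} - 2 \left(\frac{1}{2} \left(- \frac{1}{10}\right) \left(-16\right)\right)^{2} = \frac{39143595}{254192128} - 2 \left(\frac{4}{5}\right)^{2} = \frac{39143595}{254192128} - 2 \cdot \frac{16}{25} = \frac{39143595}{254192128} - \frac{32}{25} = - \frac{7155558221}{6354803200}$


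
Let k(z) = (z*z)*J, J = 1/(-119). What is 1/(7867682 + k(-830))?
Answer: 119/935565258 ≈ 1.2720e-7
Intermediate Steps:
J = -1/119 ≈ -0.0084034
k(z) = -z²/119 (k(z) = (z*z)*(-1/119) = z²*(-1/119) = -z²/119)
1/(7867682 + k(-830)) = 1/(7867682 - 1/119*(-830)²) = 1/(7867682 - 1/119*688900) = 1/(7867682 - 688900/119) = 1/(935565258/119) = 119/935565258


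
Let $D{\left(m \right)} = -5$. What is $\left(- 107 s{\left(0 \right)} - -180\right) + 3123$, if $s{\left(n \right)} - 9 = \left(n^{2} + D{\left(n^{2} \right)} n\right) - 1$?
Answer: $2447$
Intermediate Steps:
$s{\left(n \right)} = 8 + n^{2} - 5 n$ ($s{\left(n \right)} = 9 - \left(1 - n^{2} + 5 n\right) = 8 + n^{2} - 5 n$)
$\left(- 107 s{\left(0 \right)} - -180\right) + 3123 = \left(- 107 \left(8 + 0^{2} - 0\right) - -180\right) + 3123 = \left(- 107 \left(8 + 0 + 0\right) + \left(-24 + 204\right)\right) + 3123 = \left(\left(-107\right) 8 + 180\right) + 3123 = \left(-856 + 180\right) + 3123 = -676 + 3123 = 2447$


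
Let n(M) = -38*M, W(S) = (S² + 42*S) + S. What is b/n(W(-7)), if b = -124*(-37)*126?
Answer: 1147/19 ≈ 60.368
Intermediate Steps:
W(S) = S² + 43*S
b = 578088 (b = 4588*126 = 578088)
b/n(W(-7)) = 578088/((-(-266)*(43 - 7))) = 578088/((-(-266)*36)) = 578088/((-38*(-252))) = 578088/9576 = 578088*(1/9576) = 1147/19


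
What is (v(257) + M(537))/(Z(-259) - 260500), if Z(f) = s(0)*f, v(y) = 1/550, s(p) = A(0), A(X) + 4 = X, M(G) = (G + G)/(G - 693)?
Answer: 4101/154597300 ≈ 2.6527e-5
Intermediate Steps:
M(G) = 2*G/(-693 + G) (M(G) = (2*G)/(-693 + G) = 2*G/(-693 + G))
A(X) = -4 + X
s(p) = -4 (s(p) = -4 + 0 = -4)
v(y) = 1/550
Z(f) = -4*f
(v(257) + M(537))/(Z(-259) - 260500) = (1/550 + 2*537/(-693 + 537))/(-4*(-259) - 260500) = (1/550 + 2*537/(-156))/(1036 - 260500) = (1/550 + 2*537*(-1/156))/(-259464) = (1/550 - 179/26)*(-1/259464) = -24606/3575*(-1/259464) = 4101/154597300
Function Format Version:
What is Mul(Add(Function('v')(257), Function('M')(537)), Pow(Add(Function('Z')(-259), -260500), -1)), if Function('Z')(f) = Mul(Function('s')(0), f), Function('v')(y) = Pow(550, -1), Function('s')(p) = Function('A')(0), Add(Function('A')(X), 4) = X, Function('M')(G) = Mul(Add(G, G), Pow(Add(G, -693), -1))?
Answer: Rational(4101, 154597300) ≈ 2.6527e-5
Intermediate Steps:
Function('M')(G) = Mul(2, G, Pow(Add(-693, G), -1)) (Function('M')(G) = Mul(Mul(2, G), Pow(Add(-693, G), -1)) = Mul(2, G, Pow(Add(-693, G), -1)))
Function('A')(X) = Add(-4, X)
Function('s')(p) = -4 (Function('s')(p) = Add(-4, 0) = -4)
Function('v')(y) = Rational(1, 550)
Function('Z')(f) = Mul(-4, f)
Mul(Add(Function('v')(257), Function('M')(537)), Pow(Add(Function('Z')(-259), -260500), -1)) = Mul(Add(Rational(1, 550), Mul(2, 537, Pow(Add(-693, 537), -1))), Pow(Add(Mul(-4, -259), -260500), -1)) = Mul(Add(Rational(1, 550), Mul(2, 537, Pow(-156, -1))), Pow(Add(1036, -260500), -1)) = Mul(Add(Rational(1, 550), Mul(2, 537, Rational(-1, 156))), Pow(-259464, -1)) = Mul(Add(Rational(1, 550), Rational(-179, 26)), Rational(-1, 259464)) = Mul(Rational(-24606, 3575), Rational(-1, 259464)) = Rational(4101, 154597300)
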